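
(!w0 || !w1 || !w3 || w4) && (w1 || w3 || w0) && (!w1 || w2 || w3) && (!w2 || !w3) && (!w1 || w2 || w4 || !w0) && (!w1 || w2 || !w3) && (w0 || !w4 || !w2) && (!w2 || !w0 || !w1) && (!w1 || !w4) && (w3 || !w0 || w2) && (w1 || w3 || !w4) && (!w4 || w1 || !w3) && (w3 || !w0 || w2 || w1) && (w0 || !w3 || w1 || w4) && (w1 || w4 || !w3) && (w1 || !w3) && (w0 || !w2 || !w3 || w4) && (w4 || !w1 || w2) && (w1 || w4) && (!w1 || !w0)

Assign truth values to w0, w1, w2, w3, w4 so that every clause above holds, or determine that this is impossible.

w0: false, w1: true, w2: true, w3: false, w4: false

Try w2 = true.
The clause (!w3) is unit, so w3 = false.
Try w1 = true.
The clause (!w0) is unit, so w0 = false.
The clause (!w4) is unit, so w4 = false.
All clauses are satisfied.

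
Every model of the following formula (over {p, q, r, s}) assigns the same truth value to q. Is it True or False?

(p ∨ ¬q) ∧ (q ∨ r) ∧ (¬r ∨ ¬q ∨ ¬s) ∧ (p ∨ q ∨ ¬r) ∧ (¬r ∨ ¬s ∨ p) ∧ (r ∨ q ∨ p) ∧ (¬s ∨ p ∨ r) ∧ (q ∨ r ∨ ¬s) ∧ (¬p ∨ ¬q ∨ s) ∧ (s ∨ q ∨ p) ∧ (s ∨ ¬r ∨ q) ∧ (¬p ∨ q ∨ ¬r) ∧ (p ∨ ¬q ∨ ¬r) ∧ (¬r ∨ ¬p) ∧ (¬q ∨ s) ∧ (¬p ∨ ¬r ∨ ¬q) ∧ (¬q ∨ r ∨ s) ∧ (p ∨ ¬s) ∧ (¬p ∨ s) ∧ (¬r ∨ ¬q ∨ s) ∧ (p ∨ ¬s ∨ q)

True

Suppose q = False.
(r) alone gives r = True.
(p) alone gives p = True.
But (¬p) is also a unit clause — contradiction.
So every satisfying assignment has q = True.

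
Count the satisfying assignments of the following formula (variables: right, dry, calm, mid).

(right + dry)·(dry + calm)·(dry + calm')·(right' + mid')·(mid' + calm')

There are 2^4 = 16 truth assignments over (right, dry, calm, mid).
Check each against the 5 clauses (columns in the order right, dry, calm, mid):
  F F F F  ✗ fails (right + dry)
  F F F T  ✗ fails (right + dry)
  F F T F  ✗ fails (right + dry)
  F F T T  ✗ fails (right + dry)
  F T F F  ✓ satisfies all
  F T F T  ✓ satisfies all
  F T T F  ✓ satisfies all
  F T T T  ✗ fails (mid' + calm')
  T F F F  ✗ fails (dry + calm)
  T F F T  ✗ fails (dry + calm)
  T F T F  ✗ fails (dry + calm')
  T F T T  ✗ fails (dry + calm')
  T T F F  ✓ satisfies all
  T T F T  ✗ fails (right' + mid')
  T T T F  ✓ satisfies all
  T T T T  ✗ fails (right' + mid')
5 of the 16 rows are models.

5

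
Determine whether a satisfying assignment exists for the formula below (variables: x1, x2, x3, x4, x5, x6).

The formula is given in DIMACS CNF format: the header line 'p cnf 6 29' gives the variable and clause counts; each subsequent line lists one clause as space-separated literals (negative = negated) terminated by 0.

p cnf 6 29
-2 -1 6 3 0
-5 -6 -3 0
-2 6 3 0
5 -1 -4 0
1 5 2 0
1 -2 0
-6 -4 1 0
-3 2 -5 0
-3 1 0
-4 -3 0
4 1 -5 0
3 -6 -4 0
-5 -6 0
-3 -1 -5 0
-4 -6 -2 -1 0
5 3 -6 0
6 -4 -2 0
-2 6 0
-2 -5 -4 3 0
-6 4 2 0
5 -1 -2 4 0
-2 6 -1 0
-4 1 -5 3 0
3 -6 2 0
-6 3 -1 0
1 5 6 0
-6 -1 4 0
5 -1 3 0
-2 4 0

Yes

Case x1 = True:
Case x5 = True:
Unit clause (¬x6) forces x6 = False.
Unit clause (¬x3) forces x3 = False.
Unit clause (¬x2) forces x2 = False.
All clauses hold; x4 can take either value.
A satisfying assignment: x1: True,  x2: False,  x3: False,  x4: True,  x5: True,  x6: False.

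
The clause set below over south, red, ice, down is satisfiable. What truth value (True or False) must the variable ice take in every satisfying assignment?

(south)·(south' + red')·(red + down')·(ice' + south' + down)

False

Suppose ice = 1.
The clause (south) is unit, so south = 1.
The clause (red') is unit, so red = 0.
The clause (down') is unit, so down = 0.
That conflicts with the unit clause (down).
So every satisfying assignment has ice = False.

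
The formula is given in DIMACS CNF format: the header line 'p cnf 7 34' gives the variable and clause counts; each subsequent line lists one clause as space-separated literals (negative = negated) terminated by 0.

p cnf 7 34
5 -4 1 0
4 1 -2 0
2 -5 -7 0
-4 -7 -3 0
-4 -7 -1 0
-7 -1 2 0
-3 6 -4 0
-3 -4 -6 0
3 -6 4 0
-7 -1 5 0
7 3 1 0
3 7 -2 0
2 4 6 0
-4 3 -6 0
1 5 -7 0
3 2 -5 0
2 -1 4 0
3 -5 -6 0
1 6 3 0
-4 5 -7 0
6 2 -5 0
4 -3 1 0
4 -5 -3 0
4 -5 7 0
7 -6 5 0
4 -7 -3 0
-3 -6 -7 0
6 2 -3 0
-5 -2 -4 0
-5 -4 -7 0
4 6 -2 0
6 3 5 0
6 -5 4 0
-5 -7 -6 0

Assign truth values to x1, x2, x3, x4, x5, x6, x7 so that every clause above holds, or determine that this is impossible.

Case x5 = True:
Case x2 = True:
The clause (¬x4) is unit, so x4 = False.
The clause (x1) is unit, so x1 = True.
The clause (¬x3) is unit, so x3 = False.
The clause (¬x6) is unit, so x6 = False.
Now (x6) is unsatisfied and unit — conflict.
Undo x2 and try x2 = False.
The clause (¬x7) is unit, so x7 = False.
The clause (x3) is unit, so x3 = True.
The clause (x6) is unit, so x6 = True.
The clause (¬x4) is unit, so x4 = False.
Now (x4) is unsatisfied and unit — conflict.
Either choice for x2 ends in contradiction.
Undo x5 and try x5 = False.
Case x4 = False:
Case x1 = True:
The clause (¬x7) is unit, so x7 = False.
The clause (x2) is unit, so x2 = True.
The clause (x3) is unit, so x3 = True.
The clause (¬x6) is unit, so x6 = False.
Now (x6) is unsatisfied and unit — conflict.
Undo x1 and try x1 = False.
The clause (¬x2) is unit, so x2 = False.
The clause (x6) is unit, so x6 = True.
The clause (x3) is unit, so x3 = True.
Now (¬x3) is unsatisfied and unit — conflict.
Either choice for x1 ends in contradiction.
Undo x4 and try x4 = True.
The clause (x1) is unit, so x1 = True.
The clause (¬x7) is unit, so x7 = False.
The clause (¬x6) is unit, so x6 = False.
The clause (¬x3) is unit, so x3 = False.
Now (x3) is unsatisfied and unit — conflict.
Either choice for x4 ends in contradiction.
Either choice for x5 ends in contradiction.

UNSATISFIABLE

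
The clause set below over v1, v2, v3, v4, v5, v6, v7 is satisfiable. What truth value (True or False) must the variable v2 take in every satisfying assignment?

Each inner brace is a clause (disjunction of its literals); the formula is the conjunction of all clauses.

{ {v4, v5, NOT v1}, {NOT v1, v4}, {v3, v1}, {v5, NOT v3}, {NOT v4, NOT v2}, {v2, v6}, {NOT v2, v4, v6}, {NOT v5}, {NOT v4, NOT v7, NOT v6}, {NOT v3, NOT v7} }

Suppose v2 = true.
Unit clause (NOT v4) forces v4 = false.
Unit clause (NOT v1) forces v1 = false.
Unit clause (v3) forces v3 = true.
Unit clause (v5) forces v5 = true.
That conflicts with the unit clause (NOT v5).
So every satisfying assignment has v2 = False.

False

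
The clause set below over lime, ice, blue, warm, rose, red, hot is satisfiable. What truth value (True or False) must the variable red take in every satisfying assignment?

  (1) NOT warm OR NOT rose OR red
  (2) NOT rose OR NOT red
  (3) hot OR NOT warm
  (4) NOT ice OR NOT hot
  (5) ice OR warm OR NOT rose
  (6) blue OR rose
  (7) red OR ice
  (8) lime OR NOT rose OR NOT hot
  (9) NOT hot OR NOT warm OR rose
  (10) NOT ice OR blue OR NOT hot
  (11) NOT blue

False

Suppose red = true.
From the singleton clause (NOT rose), rose = false.
From the singleton clause (blue), blue = true.
Now (NOT blue) is unsatisfied and unit — conflict.
So every satisfying assignment has red = False.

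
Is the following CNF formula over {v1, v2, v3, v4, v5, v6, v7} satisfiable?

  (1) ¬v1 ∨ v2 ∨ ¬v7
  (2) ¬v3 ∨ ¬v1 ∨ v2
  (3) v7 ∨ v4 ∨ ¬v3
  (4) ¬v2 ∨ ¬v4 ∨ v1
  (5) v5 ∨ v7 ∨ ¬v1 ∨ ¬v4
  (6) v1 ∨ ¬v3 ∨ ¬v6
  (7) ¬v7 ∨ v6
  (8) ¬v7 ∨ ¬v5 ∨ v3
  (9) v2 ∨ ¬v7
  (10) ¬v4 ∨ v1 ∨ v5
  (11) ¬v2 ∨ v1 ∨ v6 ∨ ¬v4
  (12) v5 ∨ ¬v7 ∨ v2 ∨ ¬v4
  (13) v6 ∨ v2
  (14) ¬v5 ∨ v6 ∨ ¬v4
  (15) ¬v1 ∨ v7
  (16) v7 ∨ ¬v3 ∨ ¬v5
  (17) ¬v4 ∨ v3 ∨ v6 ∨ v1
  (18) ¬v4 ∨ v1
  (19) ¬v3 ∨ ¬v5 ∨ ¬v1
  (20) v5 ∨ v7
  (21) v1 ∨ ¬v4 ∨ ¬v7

Suppose v7 = True.
The clause (v6) is unit, so v6 = True.
The clause (v2) is unit, so v2 = True.
Suppose v4 = False.
Suppose v1 = True.
Suppose v5 = False.
No clause remains; v3 is free.
A satisfying assignment: v1: True, v2: True, v3: False, v4: False, v5: False, v6: True, v7: True.

Yes, satisfiable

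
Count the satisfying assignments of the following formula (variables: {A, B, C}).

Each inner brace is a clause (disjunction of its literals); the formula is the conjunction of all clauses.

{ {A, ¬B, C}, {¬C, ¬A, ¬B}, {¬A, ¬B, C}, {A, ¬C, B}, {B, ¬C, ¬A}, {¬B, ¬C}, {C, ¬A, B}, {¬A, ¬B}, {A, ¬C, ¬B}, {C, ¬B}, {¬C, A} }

There are 2^3 = 8 truth assignments over (A, B, C).
Check each against the 11 clauses (columns in the order A, B, C):
  F F F  ✓ satisfies all
  F F T  ✗ fails (A ∨ ¬C ∨ B)
  F T F  ✗ fails (A ∨ ¬B ∨ C)
  F T T  ✗ fails (¬B ∨ ¬C)
  T F F  ✗ fails (C ∨ ¬A ∨ B)
  T F T  ✗ fails (B ∨ ¬C ∨ ¬A)
  T T F  ✗ fails (¬A ∨ ¬B ∨ C)
  T T T  ✗ fails (¬C ∨ ¬A ∨ ¬B)
1 of the 8 rows is a model.

1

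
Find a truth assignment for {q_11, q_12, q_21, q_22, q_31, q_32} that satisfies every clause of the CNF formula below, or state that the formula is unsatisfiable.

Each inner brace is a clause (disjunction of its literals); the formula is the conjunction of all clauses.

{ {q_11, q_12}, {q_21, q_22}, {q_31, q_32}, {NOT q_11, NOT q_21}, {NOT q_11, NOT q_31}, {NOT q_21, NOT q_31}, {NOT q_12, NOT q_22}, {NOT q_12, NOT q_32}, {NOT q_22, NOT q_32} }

UNSATISFIABLE

Suppose q_11 = true.
(NOT q_21) alone gives q_21 = false.
(q_22) alone gives q_22 = true.
(NOT q_31) alone gives q_31 = false.
(q_32) alone gives q_32 = true.
But (NOT q_32) is also a unit clause — contradiction.
That branch fails; take q_11 = false instead.
(q_12) alone gives q_12 = true.
(NOT q_22) alone gives q_22 = false.
(q_21) alone gives q_21 = true.
(NOT q_31) alone gives q_31 = false.
(q_32) alone gives q_32 = true.
But (NOT q_32) is also a unit clause — contradiction.
Neither q_11 = true nor q_11 = false works.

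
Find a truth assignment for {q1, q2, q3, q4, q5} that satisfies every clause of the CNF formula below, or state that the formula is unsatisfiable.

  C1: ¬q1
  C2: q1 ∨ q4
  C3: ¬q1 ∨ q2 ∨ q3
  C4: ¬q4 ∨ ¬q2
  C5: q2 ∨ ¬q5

q1 ↦ False, q2 ↦ False, q3 ↦ False, q4 ↦ True, q5 ↦ False

The clause (¬q1) is unit, so q1 = False.
The clause (q4) is unit, so q4 = True.
The clause (¬q2) is unit, so q2 = False.
The clause (¬q5) is unit, so q5 = False.
Every clause is now satisfied; q3 is unconstrained.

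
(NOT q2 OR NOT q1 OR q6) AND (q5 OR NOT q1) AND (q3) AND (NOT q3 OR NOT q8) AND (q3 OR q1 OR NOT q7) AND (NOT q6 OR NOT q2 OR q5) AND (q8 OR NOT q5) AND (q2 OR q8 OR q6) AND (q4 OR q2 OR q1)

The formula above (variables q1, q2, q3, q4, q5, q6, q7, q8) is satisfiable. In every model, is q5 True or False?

Suppose q5 = true.
Unit clause (q3) forces q3 = true.
Unit clause (NOT q8) forces q8 = false.
That conflicts with the unit clause (q8).
So every satisfying assignment has q5 = False.

False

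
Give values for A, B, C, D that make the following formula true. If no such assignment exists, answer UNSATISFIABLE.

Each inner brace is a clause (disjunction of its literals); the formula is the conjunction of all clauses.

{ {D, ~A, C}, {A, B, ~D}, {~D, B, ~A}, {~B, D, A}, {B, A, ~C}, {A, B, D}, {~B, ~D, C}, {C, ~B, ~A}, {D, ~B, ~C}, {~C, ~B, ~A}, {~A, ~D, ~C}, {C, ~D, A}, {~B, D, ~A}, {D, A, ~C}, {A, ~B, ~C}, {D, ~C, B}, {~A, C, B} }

UNSATISFIABLE

Suppose D = 1.
Suppose A = 1.
The clause (B) is unit, so B = 1.
The clause (C) is unit, so C = 1.
But (~C) is also a unit clause — contradiction.
That branch fails; take A = 0 instead.
The clause (B) is unit, so B = 1.
The clause (C) is unit, so C = 1.
But (~C) is also a unit clause — contradiction.
Either choice for A ends in contradiction.
That branch fails; take D = 0 instead.
Suppose A = 0.
The clause (~B) is unit, so B = 0.
But (B) is also a unit clause — contradiction.
That branch fails; take A = 1 instead.
The clause (C) is unit, so C = 1.
The clause (~B) is unit, so B = 0.
But (B) is also a unit clause — contradiction.
Either choice for A ends in contradiction.
Either choice for D ends in contradiction.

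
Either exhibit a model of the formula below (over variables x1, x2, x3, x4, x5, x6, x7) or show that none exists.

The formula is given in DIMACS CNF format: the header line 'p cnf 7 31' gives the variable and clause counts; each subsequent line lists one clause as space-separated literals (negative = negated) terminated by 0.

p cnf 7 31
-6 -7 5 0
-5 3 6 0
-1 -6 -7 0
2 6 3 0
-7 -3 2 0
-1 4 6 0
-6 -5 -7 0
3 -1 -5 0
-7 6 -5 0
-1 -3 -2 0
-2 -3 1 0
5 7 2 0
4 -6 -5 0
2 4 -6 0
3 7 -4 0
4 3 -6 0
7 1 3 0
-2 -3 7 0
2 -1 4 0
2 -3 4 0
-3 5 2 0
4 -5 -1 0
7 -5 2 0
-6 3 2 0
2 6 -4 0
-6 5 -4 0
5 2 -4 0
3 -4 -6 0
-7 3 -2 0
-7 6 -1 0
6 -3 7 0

Case x6 = False:
Case x5 = False:
Case x2 = True:
Case x1 = False:
The clause (¬x3) is unit, so x3 = False.
The clause (x7) is unit, so x7 = True.
But (¬x7) is also a unit clause — contradiction.
Backtrack on x1: now try x1 = True.
The clause (x4) is unit, so x4 = True.
The clause (¬x3) is unit, so x3 = False.
The clause (x7) is unit, so x7 = True.
But (¬x7) is also a unit clause — contradiction.
Both values of x1 lead to a conflict.
Backtrack on x2: now try x2 = False.
The clause (x3) is unit, so x3 = True.
But (¬x3) is also a unit clause — contradiction.
Both values of x2 lead to a conflict.
Backtrack on x5: now try x5 = True.
The clause (x3) is unit, so x3 = True.
The clause (¬x7) is unit, so x7 = False.
But (x7) is also a unit clause — contradiction.
Both values of x5 lead to a conflict.
Backtrack on x6: now try x6 = True.
Case x7 = False:
Case x5 = True:
The clause (x4) is unit, so x4 = True.
The clause (x3) is unit, so x3 = True.
The clause (¬x2) is unit, so x2 = False.
But (x2) is also a unit clause — contradiction.
Backtrack on x5: now try x5 = False.
The clause (x2) is unit, so x2 = True.
The clause (¬x3) is unit, so x3 = False.
The clause (¬x4) is unit, so x4 = False.
But (x4) is also a unit clause — contradiction.
Both values of x5 lead to a conflict.
Backtrack on x7: now try x7 = True.
The clause (x5) is unit, so x5 = True.
But (¬x5) is also a unit clause — contradiction.
Both values of x7 lead to a conflict.
Both values of x6 lead to a conflict.

UNSATISFIABLE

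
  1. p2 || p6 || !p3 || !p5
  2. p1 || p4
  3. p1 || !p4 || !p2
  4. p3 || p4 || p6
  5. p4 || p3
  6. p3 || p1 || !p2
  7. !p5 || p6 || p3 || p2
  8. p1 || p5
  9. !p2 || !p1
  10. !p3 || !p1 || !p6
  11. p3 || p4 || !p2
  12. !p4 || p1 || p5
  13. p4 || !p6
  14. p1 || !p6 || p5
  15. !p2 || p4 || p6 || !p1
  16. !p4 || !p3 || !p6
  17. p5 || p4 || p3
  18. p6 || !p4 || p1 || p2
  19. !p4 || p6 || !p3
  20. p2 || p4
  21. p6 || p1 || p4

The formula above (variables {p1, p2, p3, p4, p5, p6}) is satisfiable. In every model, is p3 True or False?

Suppose p3 = true.
Case p1 = true:
(!p2) alone gives p2 = false.
(!p6) alone gives p6 = false.
(!p5) alone gives p5 = false.
(!p4) alone gives p4 = false.
But (p4) is also a unit clause — contradiction.
Undo p1 and try p1 = false.
(p4) alone gives p4 = true.
(!p2) alone gives p2 = false.
(p5) alone gives p5 = true.
(p6) alone gives p6 = true.
But (!p6) is also a unit clause — contradiction.
Both values of p1 lead to a conflict.
So every satisfying assignment has p3 = False.

False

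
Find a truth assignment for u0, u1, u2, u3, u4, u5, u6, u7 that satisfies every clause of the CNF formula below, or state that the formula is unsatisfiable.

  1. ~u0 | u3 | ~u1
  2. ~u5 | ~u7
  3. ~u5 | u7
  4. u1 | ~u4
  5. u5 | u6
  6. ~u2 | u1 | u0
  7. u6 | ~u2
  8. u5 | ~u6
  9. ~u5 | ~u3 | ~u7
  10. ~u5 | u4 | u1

Suppose u5 = 0.
(u6) alone gives u6 = 1.
But (~u6) is also a unit clause — contradiction.
That branch fails; take u5 = 1 instead.
(~u7) alone gives u7 = 0.
But (u7) is also a unit clause — contradiction.
Both values of u5 lead to a conflict.

UNSATISFIABLE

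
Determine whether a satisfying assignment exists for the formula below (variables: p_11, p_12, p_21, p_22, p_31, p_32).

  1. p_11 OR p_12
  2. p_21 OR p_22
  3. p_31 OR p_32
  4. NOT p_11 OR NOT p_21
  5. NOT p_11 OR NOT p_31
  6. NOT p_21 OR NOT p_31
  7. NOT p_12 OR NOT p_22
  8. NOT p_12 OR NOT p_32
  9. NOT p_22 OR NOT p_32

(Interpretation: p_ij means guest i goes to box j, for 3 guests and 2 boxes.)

Try p_11 = true.
Unit clause (NOT p_21) forces p_21 = false.
Unit clause (p_22) forces p_22 = true.
Unit clause (NOT p_31) forces p_31 = false.
Unit clause (p_32) forces p_32 = true.
Now (NOT p_32) is unsatisfied and unit — conflict.
So p_11 must be the other value — set p_11 = false.
Unit clause (p_12) forces p_12 = true.
Unit clause (NOT p_22) forces p_22 = false.
Unit clause (p_21) forces p_21 = true.
Unit clause (NOT p_31) forces p_31 = false.
Unit clause (p_32) forces p_32 = true.
Now (NOT p_32) is unsatisfied and unit — conflict.
Either choice for p_11 ends in contradiction.
No assignment satisfies every clause.

No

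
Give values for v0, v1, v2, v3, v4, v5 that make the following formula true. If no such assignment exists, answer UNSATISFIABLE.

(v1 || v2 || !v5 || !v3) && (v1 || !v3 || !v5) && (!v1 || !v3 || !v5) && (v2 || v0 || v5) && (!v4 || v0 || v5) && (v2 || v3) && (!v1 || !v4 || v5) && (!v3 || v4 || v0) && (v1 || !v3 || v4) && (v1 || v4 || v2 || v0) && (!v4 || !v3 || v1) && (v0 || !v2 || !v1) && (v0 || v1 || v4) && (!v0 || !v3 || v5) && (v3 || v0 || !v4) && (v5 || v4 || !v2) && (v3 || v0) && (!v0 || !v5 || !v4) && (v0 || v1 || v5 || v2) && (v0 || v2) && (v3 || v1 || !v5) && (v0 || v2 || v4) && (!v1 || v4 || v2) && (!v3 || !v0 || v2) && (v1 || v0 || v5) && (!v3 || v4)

v0: true,  v1: false,  v2: true,  v3: false,  v4: true,  v5: false

Suppose v2 = true.
Suppose v0 = true.
Suppose v3 = false.
Suppose v5 = false.
Unit clause (v4) forces v4 = true.
Unit clause (!v1) forces v1 = false.
Every clause now holds.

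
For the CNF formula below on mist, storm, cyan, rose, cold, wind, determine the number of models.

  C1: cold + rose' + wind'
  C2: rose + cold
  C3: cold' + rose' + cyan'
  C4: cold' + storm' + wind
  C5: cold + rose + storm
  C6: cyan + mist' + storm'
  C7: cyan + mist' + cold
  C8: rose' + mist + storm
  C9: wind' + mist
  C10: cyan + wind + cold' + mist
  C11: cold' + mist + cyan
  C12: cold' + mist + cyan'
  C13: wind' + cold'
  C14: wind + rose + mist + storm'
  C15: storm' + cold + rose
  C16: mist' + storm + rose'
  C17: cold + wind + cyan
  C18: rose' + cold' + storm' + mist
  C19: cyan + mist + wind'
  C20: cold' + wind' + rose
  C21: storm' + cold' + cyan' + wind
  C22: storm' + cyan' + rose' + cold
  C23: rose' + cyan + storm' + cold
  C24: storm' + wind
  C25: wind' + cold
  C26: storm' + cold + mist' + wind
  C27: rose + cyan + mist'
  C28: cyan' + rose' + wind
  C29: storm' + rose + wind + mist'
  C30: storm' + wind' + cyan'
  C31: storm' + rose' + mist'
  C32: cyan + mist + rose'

1

There are 2^6 = 64 truth assignments over (mist, storm, cyan, rose, cold, wind).
Split on mist. With mist = 1, the clauses containing mist are satisfied and mist' drops from the rest; 1 of the 2^5 = 32 assignments to the other variables satisfy what remains.
With mist = 0, by the same count on the reduced clause set, 0 assignments work.
Total: 1 + 0 = 1.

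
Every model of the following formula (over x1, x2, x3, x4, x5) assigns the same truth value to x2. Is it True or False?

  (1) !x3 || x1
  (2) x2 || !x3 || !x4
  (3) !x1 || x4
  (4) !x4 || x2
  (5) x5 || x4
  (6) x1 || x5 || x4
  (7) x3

Suppose x2 = false.
From the singleton clause (!x4), x4 = false.
From the singleton clause (!x1), x1 = false.
From the singleton clause (!x3), x3 = false.
But (x3) is also a unit clause — contradiction.
So every satisfying assignment has x2 = True.

True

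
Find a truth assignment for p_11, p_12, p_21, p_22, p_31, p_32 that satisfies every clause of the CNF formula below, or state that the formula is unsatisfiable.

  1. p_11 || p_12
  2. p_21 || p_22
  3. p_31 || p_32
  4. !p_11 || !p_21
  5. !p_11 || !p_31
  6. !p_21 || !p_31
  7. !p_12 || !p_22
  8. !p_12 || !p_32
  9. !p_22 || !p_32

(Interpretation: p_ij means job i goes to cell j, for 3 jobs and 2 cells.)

Case p_11 = true:
The clause (!p_21) is unit, so p_21 = false.
The clause (p_22) is unit, so p_22 = true.
The clause (!p_31) is unit, so p_31 = false.
The clause (p_32) is unit, so p_32 = true.
Now (!p_32) is unsatisfied and unit — conflict.
Backtrack on p_11: now try p_11 = false.
The clause (p_12) is unit, so p_12 = true.
The clause (!p_22) is unit, so p_22 = false.
The clause (p_21) is unit, so p_21 = true.
The clause (!p_31) is unit, so p_31 = false.
The clause (p_32) is unit, so p_32 = true.
Now (!p_32) is unsatisfied and unit — conflict.
Either choice for p_11 ends in contradiction.

UNSATISFIABLE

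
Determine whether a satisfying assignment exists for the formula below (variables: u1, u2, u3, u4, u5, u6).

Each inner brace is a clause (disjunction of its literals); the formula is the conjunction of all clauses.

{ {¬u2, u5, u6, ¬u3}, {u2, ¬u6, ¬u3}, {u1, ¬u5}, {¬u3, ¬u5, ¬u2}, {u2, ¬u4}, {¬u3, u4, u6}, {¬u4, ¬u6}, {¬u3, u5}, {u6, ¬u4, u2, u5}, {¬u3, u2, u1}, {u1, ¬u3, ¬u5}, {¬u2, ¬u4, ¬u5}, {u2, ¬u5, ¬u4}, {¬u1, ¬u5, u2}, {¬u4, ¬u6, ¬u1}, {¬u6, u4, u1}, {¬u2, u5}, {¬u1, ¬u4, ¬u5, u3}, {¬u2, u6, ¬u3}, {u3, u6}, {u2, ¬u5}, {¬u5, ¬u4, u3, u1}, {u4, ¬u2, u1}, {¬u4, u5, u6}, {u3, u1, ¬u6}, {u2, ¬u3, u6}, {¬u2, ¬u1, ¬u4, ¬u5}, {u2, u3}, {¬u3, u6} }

Branch on u1: set u1 = True.
Branch on u2: set u2 = True.
From the singleton clause (u5), u5 = True.
From the singleton clause (¬u3), u3 = False.
From the singleton clause (¬u4), u4 = False.
From the singleton clause (u6), u6 = True.
This assignment satisfies each clause.
A satisfying assignment: u1=True; u2=True; u3=False; u4=False; u5=True; u6=True.

Yes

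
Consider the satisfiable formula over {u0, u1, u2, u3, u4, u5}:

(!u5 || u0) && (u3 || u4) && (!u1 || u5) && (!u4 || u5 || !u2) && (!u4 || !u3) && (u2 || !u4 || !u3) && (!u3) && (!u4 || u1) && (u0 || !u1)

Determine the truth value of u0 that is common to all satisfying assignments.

True

Suppose u0 = false.
The clause (!u5) is unit, so u5 = false.
The clause (!u1) is unit, so u1 = false.
The clause (!u3) is unit, so u3 = false.
The clause (u4) is unit, so u4 = true.
Now (!u4) is unsatisfied and unit — conflict.
So every satisfying assignment has u0 = True.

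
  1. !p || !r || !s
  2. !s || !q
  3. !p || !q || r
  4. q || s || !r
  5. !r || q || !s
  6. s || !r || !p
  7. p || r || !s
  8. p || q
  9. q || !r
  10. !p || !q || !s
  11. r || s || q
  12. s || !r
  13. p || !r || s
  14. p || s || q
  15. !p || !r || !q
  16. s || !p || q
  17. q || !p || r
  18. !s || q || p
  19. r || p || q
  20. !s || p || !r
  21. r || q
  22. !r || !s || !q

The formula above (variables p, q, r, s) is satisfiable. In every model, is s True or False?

Suppose s = true.
From the singleton clause (!q), q = false.
From the singleton clause (!r), r = false.
That conflicts with the unit clause (r).
So every satisfying assignment has s = False.

False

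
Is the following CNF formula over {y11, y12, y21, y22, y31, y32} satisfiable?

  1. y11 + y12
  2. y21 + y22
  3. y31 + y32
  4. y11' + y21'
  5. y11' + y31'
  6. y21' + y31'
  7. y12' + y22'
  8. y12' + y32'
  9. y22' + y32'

Try y11 = 1.
From the singleton clause (y21'), y21 = 0.
From the singleton clause (y22), y22 = 1.
From the singleton clause (y31'), y31 = 0.
From the singleton clause (y32), y32 = 1.
That conflicts with the unit clause (y32').
Undo y11 and try y11 = 0.
From the singleton clause (y12), y12 = 1.
From the singleton clause (y22'), y22 = 0.
From the singleton clause (y21), y21 = 1.
From the singleton clause (y31'), y31 = 0.
From the singleton clause (y32), y32 = 1.
That conflicts with the unit clause (y32').
Neither y11 = 1 nor y11 = 0 works.
No assignment satisfies every clause.

No, unsatisfiable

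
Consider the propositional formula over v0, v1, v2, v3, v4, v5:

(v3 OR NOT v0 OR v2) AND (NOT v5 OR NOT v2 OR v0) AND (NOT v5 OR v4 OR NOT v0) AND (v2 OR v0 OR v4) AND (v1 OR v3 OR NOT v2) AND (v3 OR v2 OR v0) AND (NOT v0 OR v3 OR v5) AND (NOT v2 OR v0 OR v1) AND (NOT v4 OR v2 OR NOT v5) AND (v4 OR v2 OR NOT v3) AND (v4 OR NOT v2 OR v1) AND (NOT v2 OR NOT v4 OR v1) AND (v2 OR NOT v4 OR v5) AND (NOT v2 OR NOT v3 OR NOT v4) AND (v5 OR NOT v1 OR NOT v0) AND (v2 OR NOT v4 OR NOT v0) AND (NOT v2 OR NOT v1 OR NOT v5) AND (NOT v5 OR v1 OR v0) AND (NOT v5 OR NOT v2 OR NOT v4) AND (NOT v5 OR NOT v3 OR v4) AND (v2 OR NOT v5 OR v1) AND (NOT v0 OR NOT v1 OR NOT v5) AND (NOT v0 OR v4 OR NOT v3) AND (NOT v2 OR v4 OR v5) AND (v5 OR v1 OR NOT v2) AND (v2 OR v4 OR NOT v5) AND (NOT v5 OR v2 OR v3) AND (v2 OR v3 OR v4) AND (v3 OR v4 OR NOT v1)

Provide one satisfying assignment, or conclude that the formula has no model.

v0: false; v1: true; v2: true; v3: false; v4: true; v5: false

Try v3 = false.
Try v0 = false.
From the singleton clause (v2), v2 = true.
From the singleton clause (NOT v5), v5 = false.
From the singleton clause (v1), v1 = true.
From the singleton clause (v4), v4 = true.
This assignment satisfies each clause.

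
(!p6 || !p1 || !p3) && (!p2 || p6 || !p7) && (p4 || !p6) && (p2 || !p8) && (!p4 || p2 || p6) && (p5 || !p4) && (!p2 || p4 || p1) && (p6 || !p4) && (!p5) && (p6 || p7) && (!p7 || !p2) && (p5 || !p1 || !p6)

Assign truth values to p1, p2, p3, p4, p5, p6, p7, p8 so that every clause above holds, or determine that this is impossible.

p1: false,  p2: false,  p3: false,  p4: false,  p5: false,  p6: false,  p7: true,  p8: false

From the singleton clause (!p5), p5 = false.
From the singleton clause (!p4), p4 = false.
From the singleton clause (!p6), p6 = false.
From the singleton clause (p7), p7 = true.
From the singleton clause (!p2), p2 = false.
From the singleton clause (!p8), p8 = false.
Every clause is now satisfied; p1, p3 are unconstrained.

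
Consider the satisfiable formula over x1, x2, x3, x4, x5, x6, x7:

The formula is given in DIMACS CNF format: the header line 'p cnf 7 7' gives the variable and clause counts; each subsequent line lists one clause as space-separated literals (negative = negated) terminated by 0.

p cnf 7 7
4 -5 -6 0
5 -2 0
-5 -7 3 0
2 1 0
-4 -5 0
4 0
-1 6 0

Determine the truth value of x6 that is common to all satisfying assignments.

True

Suppose x6 = False.
Unit clause (x4) forces x4 = True.
Unit clause (¬x5) forces x5 = False.
Unit clause (¬x2) forces x2 = False.
Unit clause (x1) forces x1 = True.
That conflicts with the unit clause (¬x1).
So every satisfying assignment has x6 = True.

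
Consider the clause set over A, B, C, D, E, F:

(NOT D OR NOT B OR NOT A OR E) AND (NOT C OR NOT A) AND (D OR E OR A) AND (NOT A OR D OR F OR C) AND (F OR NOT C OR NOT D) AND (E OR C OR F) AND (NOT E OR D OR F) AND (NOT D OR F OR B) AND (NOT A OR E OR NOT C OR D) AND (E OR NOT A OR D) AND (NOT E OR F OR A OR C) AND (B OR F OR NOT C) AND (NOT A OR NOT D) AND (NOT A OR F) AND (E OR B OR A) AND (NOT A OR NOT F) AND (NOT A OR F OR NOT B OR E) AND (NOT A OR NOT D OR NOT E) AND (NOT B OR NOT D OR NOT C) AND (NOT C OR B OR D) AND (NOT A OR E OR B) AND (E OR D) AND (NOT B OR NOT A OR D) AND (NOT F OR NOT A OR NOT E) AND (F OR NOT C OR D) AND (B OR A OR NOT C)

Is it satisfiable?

Branch on C: set C = true.
Unit clause (NOT A) forces A = false.
Unit clause (B) forces B = true.
Unit clause (NOT D) forces D = false.
Unit clause (E) forces E = true.
Unit clause (F) forces F = true.
All clauses are satisfied.
A satisfying assignment: A ↦ false, B ↦ true, C ↦ true, D ↦ false, E ↦ true, F ↦ true.

Yes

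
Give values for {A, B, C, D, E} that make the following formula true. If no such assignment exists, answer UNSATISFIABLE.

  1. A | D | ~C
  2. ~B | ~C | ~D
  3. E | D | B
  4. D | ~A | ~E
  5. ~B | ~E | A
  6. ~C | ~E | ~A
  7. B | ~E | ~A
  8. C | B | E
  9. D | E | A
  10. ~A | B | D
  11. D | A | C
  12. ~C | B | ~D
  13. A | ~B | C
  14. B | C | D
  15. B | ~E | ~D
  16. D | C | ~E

A ↦ 1, B ↦ 1, C ↦ 1, D ↦ 0, E ↦ 0

Suppose A = 1.
Suppose D = 0.
The clause (~E) is unit, so E = 0.
The clause (B) is unit, so B = 1.
All clauses hold; C can take either value.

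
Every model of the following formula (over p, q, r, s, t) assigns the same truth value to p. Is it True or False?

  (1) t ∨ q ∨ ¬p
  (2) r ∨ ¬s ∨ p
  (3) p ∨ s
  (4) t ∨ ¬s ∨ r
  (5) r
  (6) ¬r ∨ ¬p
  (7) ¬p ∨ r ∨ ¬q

False

Suppose p = True.
From the singleton clause (r), r = True.
But (¬r) is also a unit clause — contradiction.
So every satisfying assignment has p = False.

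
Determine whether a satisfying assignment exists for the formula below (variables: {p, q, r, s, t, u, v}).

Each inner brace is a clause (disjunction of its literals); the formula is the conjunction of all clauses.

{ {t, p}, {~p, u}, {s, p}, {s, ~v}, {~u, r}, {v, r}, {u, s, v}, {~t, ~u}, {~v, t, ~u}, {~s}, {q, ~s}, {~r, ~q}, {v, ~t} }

Unit clause (~s) forces s = 0.
Unit clause (p) forces p = 1.
Unit clause (u) forces u = 1.
Unit clause (~v) forces v = 0.
Unit clause (r) forces r = 1.
Unit clause (~t) forces t = 0.
Unit clause (~q) forces q = 0.
All clauses are satisfied.
A satisfying assignment: p ↦ 1, q ↦ 0, r ↦ 1, s ↦ 0, t ↦ 0, u ↦ 1, v ↦ 0.

Yes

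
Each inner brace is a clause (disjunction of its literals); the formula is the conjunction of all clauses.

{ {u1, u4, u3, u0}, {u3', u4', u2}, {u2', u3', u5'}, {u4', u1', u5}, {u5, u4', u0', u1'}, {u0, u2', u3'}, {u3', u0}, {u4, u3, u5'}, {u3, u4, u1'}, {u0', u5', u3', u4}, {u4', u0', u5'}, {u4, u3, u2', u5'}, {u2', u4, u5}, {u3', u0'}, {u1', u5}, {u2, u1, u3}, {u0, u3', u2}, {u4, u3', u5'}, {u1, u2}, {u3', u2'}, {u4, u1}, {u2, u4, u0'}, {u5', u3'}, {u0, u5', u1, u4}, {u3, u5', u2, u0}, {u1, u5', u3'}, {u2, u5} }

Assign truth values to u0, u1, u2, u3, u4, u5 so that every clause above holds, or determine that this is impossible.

Suppose u3 = 0.
Suppose u4 = 1.
Suppose u1 = 0.
The clause (u2) is unit, so u2 = 1.
Suppose u0 = 0.
All clauses hold; u5 can take either value.

u0: 0, u1: 0, u2: 1, u3: 0, u4: 1, u5: 0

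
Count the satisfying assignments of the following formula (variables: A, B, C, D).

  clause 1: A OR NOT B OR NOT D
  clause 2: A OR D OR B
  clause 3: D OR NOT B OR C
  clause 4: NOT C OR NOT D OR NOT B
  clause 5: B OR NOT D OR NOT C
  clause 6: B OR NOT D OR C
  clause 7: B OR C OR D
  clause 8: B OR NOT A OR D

There are 2^4 = 16 truth assignments over (A, B, C, D).
Check each against the 8 clauses (columns in the order A, B, C, D):
  F F F F  ✗ fails (A OR D OR B)
  F F F T  ✗ fails (B OR NOT D OR C)
  F F T F  ✗ fails (A OR D OR B)
  F F T T  ✗ fails (B OR NOT D OR NOT C)
  F T F F  ✗ fails (D OR NOT B OR C)
  F T F T  ✗ fails (A OR NOT B OR NOT D)
  F T T F  ✓ satisfies all
  F T T T  ✗ fails (A OR NOT B OR NOT D)
  T F F F  ✗ fails (B OR C OR D)
  T F F T  ✗ fails (B OR NOT D OR C)
  T F T F  ✗ fails (B OR NOT A OR D)
  T F T T  ✗ fails (B OR NOT D OR NOT C)
  T T F F  ✗ fails (D OR NOT B OR C)
  T T F T  ✓ satisfies all
  T T T F  ✓ satisfies all
  T T T T  ✗ fails (NOT C OR NOT D OR NOT B)
3 of the 16 rows are models.

3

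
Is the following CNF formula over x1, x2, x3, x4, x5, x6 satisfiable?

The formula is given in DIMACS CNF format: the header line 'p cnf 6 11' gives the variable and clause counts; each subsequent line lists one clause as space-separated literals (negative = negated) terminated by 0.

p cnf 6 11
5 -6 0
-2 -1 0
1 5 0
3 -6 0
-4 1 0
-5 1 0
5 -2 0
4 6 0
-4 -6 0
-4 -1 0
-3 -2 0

Yes

Branch on x5: set x5 = True.
Unit clause (x1) forces x1 = True.
Unit clause (¬x2) forces x2 = False.
Unit clause (¬x4) forces x4 = False.
Unit clause (x6) forces x6 = True.
Unit clause (x3) forces x3 = True.
Every clause now holds.
A satisfying assignment: x1: True; x2: False; x3: True; x4: False; x5: True; x6: True.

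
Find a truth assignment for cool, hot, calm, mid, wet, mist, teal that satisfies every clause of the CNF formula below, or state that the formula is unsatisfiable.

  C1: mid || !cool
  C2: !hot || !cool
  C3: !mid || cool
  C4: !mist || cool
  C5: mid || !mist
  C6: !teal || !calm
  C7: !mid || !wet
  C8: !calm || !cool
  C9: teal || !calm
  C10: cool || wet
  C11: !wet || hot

cool=true, hot=false, calm=false, mid=true, wet=false, mist=true, teal=false

Try mid = true.
From the singleton clause (cool), cool = true.
From the singleton clause (!hot), hot = false.
From the singleton clause (!wet), wet = false.
From the singleton clause (!calm), calm = false.
All clauses hold; mist, teal can take either value.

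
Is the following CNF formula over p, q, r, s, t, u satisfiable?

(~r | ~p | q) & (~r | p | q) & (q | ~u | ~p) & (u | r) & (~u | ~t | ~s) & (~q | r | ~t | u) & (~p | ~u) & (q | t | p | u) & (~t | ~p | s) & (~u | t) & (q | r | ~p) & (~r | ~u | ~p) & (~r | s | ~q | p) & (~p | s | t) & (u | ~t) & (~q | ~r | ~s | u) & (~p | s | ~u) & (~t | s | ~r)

Satisfiable

Branch on u: set u = 1.
The clause (~p) is unit, so p = 0.
The clause (t) is unit, so t = 1.
The clause (~s) is unit, so s = 0.
The clause (~r) is unit, so r = 0.
No clause remains; q is free.
A satisfying assignment: p=0,  q=1,  r=0,  s=0,  t=1,  u=1.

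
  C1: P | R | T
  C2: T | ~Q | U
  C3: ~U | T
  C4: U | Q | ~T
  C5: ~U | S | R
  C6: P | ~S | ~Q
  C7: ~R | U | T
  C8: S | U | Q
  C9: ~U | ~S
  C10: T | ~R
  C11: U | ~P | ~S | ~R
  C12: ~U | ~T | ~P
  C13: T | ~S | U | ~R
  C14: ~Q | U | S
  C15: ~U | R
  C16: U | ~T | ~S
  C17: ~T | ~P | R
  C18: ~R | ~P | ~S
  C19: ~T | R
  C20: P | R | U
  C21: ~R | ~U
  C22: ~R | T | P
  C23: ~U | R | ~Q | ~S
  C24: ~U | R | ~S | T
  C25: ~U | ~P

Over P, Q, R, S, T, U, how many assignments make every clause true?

1

There are 2^6 = 64 truth assignments over (P, Q, R, S, T, U).
Split on Q. With Q = 1, the clauses containing Q are satisfied and ~Q drops from the rest; 0 of the 2^5 = 32 assignments to the other variables satisfy what remains.
With Q = 0, by the same count on the reduced clause set, 1 assignment works.
Total: 0 + 1 = 1.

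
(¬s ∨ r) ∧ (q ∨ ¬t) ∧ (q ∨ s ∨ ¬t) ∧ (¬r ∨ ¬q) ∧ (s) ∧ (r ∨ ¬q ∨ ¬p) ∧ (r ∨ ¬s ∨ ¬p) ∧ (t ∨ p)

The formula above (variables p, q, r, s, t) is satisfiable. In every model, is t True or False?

False

Suppose t = True.
From the singleton clause (q), q = True.
From the singleton clause (¬r), r = False.
From the singleton clause (¬s), s = False.
Now (s) is unsatisfied and unit — conflict.
So every satisfying assignment has t = False.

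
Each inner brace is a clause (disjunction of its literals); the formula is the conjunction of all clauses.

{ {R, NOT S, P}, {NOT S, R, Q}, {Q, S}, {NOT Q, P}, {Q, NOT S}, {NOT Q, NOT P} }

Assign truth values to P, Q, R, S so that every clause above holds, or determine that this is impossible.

UNSATISFIABLE

Branch on Q: set Q = true.
From the singleton clause (P), P = true.
Now (NOT P) is unsatisfied and unit — conflict.
Backtrack on Q: now try Q = false.
From the singleton clause (S), S = true.
Now (NOT S) is unsatisfied and unit — conflict.
Both values of Q lead to a conflict.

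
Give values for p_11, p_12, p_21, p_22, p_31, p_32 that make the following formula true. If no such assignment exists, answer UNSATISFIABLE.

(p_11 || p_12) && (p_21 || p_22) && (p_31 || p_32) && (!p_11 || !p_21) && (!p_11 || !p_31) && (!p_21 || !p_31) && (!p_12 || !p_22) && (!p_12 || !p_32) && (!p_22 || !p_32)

Try p_11 = true.
(!p_21) alone gives p_21 = false.
(p_22) alone gives p_22 = true.
(!p_31) alone gives p_31 = false.
(p_32) alone gives p_32 = true.
But (!p_32) is also a unit clause — contradiction.
Backtrack on p_11: now try p_11 = false.
(p_12) alone gives p_12 = true.
(!p_22) alone gives p_22 = false.
(p_21) alone gives p_21 = true.
(!p_31) alone gives p_31 = false.
(p_32) alone gives p_32 = true.
But (!p_32) is also a unit clause — contradiction.
Both values of p_11 lead to a conflict.

UNSATISFIABLE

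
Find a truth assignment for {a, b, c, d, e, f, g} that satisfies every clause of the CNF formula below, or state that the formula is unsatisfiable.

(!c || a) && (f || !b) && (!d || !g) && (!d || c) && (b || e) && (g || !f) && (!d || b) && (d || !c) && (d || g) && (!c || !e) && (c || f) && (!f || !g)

Suppose c = false.
The clause (!d) is unit, so d = false.
The clause (g) is unit, so g = true.
The clause (f) is unit, so f = true.
Now (!f) is unsatisfied and unit — conflict.
Backtrack on c: now try c = true.
The clause (a) is unit, so a = true.
The clause (d) is unit, so d = true.
The clause (!g) is unit, so g = false.
The clause (!f) is unit, so f = false.
The clause (!b) is unit, so b = false.
Now (b) is unsatisfied and unit — conflict.
Either choice for c ends in contradiction.

UNSATISFIABLE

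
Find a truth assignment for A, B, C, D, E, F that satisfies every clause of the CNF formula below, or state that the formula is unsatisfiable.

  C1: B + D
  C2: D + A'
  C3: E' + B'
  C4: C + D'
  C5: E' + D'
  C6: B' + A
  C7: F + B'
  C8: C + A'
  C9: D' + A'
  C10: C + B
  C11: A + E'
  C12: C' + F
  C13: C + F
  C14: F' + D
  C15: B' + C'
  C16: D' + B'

A ↦ 0,  B ↦ 0,  C ↦ 1,  D ↦ 1,  E ↦ 0,  F ↦ 1

Branch on B: set B = 0.
(D) alone gives D = 1.
(C) alone gives C = 1.
(E') alone gives E = 0.
(A') alone gives A = 0.
(F) alone gives F = 1.
Every clause now holds.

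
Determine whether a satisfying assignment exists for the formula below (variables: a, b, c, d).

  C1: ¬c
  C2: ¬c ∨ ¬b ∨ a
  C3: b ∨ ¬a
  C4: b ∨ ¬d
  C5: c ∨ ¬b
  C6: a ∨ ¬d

The clause (¬c) is unit, so c = False.
The clause (¬b) is unit, so b = False.
The clause (¬a) is unit, so a = False.
The clause (¬d) is unit, so d = False.
This assignment satisfies each clause.
A satisfying assignment: a=False,  b=False,  c=False,  d=False.

Yes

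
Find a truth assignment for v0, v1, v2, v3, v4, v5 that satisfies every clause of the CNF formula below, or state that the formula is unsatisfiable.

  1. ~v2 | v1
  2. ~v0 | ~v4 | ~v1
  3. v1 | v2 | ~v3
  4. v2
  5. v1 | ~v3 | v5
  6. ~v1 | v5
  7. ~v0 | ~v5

v0 ↦ 0; v1 ↦ 1; v2 ↦ 1; v3 ↦ 1; v4 ↦ 1; v5 ↦ 1

Unit clause (v2) forces v2 = 1.
Unit clause (v1) forces v1 = 1.
Unit clause (v5) forces v5 = 1.
Unit clause (~v0) forces v0 = 0.
Every clause is now satisfied; v3, v4 are unconstrained.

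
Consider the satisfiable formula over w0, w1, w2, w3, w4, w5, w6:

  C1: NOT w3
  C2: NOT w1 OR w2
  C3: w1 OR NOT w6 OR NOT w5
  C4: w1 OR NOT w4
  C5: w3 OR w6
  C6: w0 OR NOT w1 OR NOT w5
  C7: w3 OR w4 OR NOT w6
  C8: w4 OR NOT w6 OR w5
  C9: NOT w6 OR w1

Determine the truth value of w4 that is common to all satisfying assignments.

Suppose w4 = false.
Unit clause (NOT w3) forces w3 = false.
Unit clause (w6) forces w6 = true.
But (NOT w6) is also a unit clause — contradiction.
So every satisfying assignment has w4 = True.

True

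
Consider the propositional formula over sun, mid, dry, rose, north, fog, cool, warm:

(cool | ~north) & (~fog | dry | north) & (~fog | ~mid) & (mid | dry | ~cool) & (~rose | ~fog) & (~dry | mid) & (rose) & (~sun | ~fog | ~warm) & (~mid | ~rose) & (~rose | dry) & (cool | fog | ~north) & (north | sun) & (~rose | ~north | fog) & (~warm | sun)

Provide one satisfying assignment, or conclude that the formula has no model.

UNSATISFIABLE

(rose) alone gives rose = 1.
(~fog) alone gives fog = 0.
(~mid) alone gives mid = 0.
(~dry) alone gives dry = 0.
That conflicts with the unit clause (dry).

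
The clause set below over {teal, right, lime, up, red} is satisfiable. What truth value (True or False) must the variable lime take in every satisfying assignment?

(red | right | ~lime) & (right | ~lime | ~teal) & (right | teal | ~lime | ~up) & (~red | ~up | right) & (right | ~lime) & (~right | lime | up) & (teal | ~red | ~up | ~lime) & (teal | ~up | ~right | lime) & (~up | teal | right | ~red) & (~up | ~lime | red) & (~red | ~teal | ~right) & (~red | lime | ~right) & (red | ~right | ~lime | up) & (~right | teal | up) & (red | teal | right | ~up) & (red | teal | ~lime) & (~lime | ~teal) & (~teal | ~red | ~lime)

False

Suppose lime = 1.
Unit clause (right) forces right = 1.
Unit clause (~teal) forces teal = 0.
Unit clause (up) forces up = 1.
Unit clause (~red) forces red = 0.
That conflicts with the unit clause (red).
So every satisfying assignment has lime = False.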